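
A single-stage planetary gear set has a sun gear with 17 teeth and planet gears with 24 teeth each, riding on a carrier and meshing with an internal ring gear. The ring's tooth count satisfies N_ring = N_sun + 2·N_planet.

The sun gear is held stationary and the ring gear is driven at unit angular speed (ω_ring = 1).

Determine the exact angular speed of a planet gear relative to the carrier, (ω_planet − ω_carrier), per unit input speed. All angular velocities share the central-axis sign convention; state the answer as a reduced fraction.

N_ring = 17 + 2·24 = 65
17(ω_s−ω_c) = −65(ω_r−ω_c),  ω_s=0, ω_r=1
17(0−ω_c) = −65(1−ω_c)  ⇒  82ω_c = 65  ⇒  ω_c = 65/82
sun–planet: 17·(0−65/82) = −24·(ω_p−ω_c)  ⇒  ω_p−ω_c = −(17/24)·(-65/82) = 1105/1968

1105/1968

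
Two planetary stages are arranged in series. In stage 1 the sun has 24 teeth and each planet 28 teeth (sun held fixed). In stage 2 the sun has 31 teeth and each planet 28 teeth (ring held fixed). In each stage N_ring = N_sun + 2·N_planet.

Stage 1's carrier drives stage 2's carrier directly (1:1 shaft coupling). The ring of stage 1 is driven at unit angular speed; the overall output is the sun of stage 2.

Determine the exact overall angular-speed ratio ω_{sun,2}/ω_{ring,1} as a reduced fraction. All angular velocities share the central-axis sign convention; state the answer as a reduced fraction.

Stage 1: N_ring = 24 + 2·28 = 80
Stage 1: 24(ω_s−ω_c) = −80(ω_r−ω_c),  ω_s=0, ω_r=1
Stage 1: 24(0−ω_c) = −80(1−ω_c)  ⇒  104ω_c = 80  ⇒  ω_c = 10/13
  ⇒ ω_c¹/ω_r¹ = 10/13
Stage 2: N_ring = 31 + 2·28 = 87
Stage 2: 31(ω_s−ω_c) = −87(ω_r−ω_c),  ω_r=0, ω_c=1
Stage 2: ω_s = 1 − (87/31)(0−1) = 118/31
  ⇒ ω_s²/ω_c² = 118/31
Coupling ω_c² = ω_c¹ ⇒ overall = 10/13 × 118/31 = 1180/403

1180/403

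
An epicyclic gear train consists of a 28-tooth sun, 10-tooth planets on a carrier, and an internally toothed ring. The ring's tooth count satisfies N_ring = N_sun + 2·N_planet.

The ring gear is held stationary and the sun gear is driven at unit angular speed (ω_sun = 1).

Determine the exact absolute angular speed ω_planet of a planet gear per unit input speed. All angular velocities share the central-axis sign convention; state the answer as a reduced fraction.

-7/5

N_ring = 28 + 2·10 = 48
28(ω_s−ω_c) = −48(ω_r−ω_c),  ω_r=0, ω_s=1
28(1−ω_c) = −48(0−ω_c)  ⇒  76ω_c = 28  ⇒  ω_c = 7/19
sun–planet: 28·(1−7/19) = −10·(ω_p−ω_c)  ⇒  ω_p−ω_c = −(28/10)·(12/19) = -168/95
ω_p = 7/19 − 168/95 = -7/5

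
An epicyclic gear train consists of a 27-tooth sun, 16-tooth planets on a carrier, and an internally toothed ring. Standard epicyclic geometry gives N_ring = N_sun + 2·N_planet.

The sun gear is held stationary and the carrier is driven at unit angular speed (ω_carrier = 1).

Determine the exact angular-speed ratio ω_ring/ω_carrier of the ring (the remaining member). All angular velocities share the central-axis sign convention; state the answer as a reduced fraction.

N_ring = 27 + 2·16 = 59
27(ω_s−ω_c) = −59(ω_r−ω_c),  ω_s=0, ω_c=1
ω_r = 1 − (27/59)(0−1) = 86/59
ω_r/ω_c = 86/59

86/59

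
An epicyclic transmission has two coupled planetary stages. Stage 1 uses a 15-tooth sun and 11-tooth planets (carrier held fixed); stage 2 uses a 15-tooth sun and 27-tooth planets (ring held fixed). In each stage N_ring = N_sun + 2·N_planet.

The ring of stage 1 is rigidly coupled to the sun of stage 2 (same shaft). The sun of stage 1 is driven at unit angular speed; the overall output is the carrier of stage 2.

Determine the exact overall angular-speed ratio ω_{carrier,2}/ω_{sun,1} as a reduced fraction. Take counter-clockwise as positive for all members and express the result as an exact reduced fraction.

Stage 1: N_ring = 15 + 2·11 = 37
Stage 1: 15(ω_s−ω_c) = −37(ω_r−ω_c),  ω_c=0, ω_s=1
Stage 1: ω_r = 0 − (15/37)(1−0) = -15/37
  ⇒ ω_r¹/ω_s¹ = -15/37
Stage 2: N_ring = 15 + 2·27 = 69
Stage 2: 15(ω_s−ω_c) = −69(ω_r−ω_c),  ω_r=0, ω_s=1
Stage 2: 15(1−ω_c) = −69(0−ω_c)  ⇒  84ω_c = 15  ⇒  ω_c = 5/28
  ⇒ ω_c²/ω_s² = 5/28
Coupling ω_s² = ω_r¹ ⇒ overall = -15/37 × 5/28 = -75/1036

-75/1036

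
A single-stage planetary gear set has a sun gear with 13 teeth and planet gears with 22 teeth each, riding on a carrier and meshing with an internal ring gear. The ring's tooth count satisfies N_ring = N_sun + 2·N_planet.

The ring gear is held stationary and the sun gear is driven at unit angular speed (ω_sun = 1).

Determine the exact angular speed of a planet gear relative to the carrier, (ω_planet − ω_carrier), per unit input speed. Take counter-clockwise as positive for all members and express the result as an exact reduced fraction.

N_ring = 13 + 2·22 = 57
13(ω_s−ω_c) = −57(ω_r−ω_c),  ω_r=0, ω_s=1
13(1−ω_c) = −57(0−ω_c)  ⇒  70ω_c = 13  ⇒  ω_c = 13/70
sun–planet: 13·(1−13/70) = −22·(ω_p−ω_c)  ⇒  ω_p−ω_c = −(13/22)·(57/70) = -741/1540

-741/1540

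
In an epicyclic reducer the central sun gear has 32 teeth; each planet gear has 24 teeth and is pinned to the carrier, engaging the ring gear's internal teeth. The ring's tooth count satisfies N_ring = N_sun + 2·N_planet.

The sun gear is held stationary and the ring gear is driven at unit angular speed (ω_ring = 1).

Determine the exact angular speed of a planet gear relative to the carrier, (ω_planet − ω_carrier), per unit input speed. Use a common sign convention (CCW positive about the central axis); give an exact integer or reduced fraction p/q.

N_ring = 32 + 2·24 = 80
32(ω_s−ω_c) = −80(ω_r−ω_c),  ω_s=0, ω_r=1
32(0−ω_c) = −80(1−ω_c)  ⇒  112ω_c = 80  ⇒  ω_c = 5/7
sun–planet: 32·(0−5/7) = −24·(ω_p−ω_c)  ⇒  ω_p−ω_c = −(32/24)·(-5/7) = 20/21

20/21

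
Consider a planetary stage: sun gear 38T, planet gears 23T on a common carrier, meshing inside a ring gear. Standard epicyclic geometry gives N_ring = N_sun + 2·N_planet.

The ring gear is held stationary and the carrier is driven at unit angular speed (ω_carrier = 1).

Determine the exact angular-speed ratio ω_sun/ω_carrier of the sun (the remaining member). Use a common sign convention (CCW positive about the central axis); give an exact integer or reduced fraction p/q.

N_ring = 38 + 2·23 = 84
38(ω_s−ω_c) = −84(ω_r−ω_c),  ω_r=0, ω_c=1
ω_s = 1 − (84/38)(0−1) = 61/19
ω_s/ω_c = 61/19

61/19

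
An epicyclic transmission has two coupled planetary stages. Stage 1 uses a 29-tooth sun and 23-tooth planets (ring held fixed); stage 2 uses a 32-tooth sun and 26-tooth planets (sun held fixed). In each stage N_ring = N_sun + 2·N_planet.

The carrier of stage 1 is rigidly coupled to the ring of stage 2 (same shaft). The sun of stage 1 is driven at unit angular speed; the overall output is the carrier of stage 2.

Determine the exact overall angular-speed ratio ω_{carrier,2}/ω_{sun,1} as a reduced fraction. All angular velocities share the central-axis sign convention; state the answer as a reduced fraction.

Stage 1: N_ring = 29 + 2·23 = 75
Stage 1: 29(ω_s−ω_c) = −75(ω_r−ω_c),  ω_r=0, ω_s=1
Stage 1: 29(1−ω_c) = −75(0−ω_c)  ⇒  104ω_c = 29  ⇒  ω_c = 29/104
  ⇒ ω_c¹/ω_s¹ = 29/104
Stage 2: N_ring = 32 + 2·26 = 84
Stage 2: 32(ω_s−ω_c) = −84(ω_r−ω_c),  ω_s=0, ω_r=1
Stage 2: 32(0−ω_c) = −84(1−ω_c)  ⇒  116ω_c = 84  ⇒  ω_c = 21/29
  ⇒ ω_c²/ω_r² = 21/29
Coupling ω_r² = ω_c¹ ⇒ overall = 29/104 × 21/29 = 21/104

21/104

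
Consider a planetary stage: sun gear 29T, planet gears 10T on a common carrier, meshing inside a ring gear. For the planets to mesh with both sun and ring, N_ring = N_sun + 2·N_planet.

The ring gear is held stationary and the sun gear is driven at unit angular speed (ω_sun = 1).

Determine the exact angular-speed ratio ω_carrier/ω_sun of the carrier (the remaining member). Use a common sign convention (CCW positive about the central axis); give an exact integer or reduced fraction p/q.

N_ring = 29 + 2·10 = 49
29(ω_s−ω_c) = −49(ω_r−ω_c),  ω_r=0, ω_s=1
29(1−ω_c) = −49(0−ω_c)  ⇒  78ω_c = 29  ⇒  ω_c = 29/78
ω_c/ω_s = 29/78

29/78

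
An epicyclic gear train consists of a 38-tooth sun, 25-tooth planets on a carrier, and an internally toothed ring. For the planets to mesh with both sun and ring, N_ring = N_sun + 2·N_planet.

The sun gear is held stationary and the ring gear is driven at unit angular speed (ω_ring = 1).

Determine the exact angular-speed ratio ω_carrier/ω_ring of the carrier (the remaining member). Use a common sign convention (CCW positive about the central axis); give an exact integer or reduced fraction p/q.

44/63

N_ring = 38 + 2·25 = 88
38(ω_s−ω_c) = −88(ω_r−ω_c),  ω_s=0, ω_r=1
38(0−ω_c) = −88(1−ω_c)  ⇒  126ω_c = 88  ⇒  ω_c = 44/63
ω_c/ω_r = 44/63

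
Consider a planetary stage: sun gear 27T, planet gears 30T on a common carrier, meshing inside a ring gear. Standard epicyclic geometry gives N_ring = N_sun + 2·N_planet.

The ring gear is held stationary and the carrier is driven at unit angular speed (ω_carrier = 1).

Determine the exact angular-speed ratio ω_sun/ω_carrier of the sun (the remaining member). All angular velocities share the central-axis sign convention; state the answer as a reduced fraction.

N_ring = 27 + 2·30 = 87
27(ω_s−ω_c) = −87(ω_r−ω_c),  ω_r=0, ω_c=1
ω_s = 1 − (87/27)(0−1) = 38/9
ω_s/ω_c = 38/9

38/9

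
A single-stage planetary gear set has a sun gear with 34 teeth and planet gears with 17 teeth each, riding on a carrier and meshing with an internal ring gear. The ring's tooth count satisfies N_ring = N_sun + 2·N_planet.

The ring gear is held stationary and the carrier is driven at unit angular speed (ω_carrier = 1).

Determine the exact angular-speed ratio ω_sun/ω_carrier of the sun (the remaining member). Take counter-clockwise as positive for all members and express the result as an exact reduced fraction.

N_ring = 34 + 2·17 = 68
34(ω_s−ω_c) = −68(ω_r−ω_c),  ω_r=0, ω_c=1
ω_s = 1 − (68/34)(0−1) = 3
ω_s/ω_c = 3

3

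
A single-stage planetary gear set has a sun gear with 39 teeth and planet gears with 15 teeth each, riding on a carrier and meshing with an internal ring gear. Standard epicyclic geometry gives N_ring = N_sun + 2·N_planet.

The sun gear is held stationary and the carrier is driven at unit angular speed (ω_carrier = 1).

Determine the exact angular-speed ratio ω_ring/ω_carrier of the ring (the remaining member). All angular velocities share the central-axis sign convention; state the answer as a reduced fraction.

36/23

N_ring = 39 + 2·15 = 69
39(ω_s−ω_c) = −69(ω_r−ω_c),  ω_s=0, ω_c=1
ω_r = 1 − (39/69)(0−1) = 36/23
ω_r/ω_c = 36/23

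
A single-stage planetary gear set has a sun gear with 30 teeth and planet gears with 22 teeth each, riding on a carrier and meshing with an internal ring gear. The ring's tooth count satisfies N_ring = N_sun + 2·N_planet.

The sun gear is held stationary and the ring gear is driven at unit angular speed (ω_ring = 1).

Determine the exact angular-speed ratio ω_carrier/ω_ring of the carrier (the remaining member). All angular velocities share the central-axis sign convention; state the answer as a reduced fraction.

37/52

N_ring = 30 + 2·22 = 74
30(ω_s−ω_c) = −74(ω_r−ω_c),  ω_s=0, ω_r=1
30(0−ω_c) = −74(1−ω_c)  ⇒  104ω_c = 74  ⇒  ω_c = 37/52
ω_c/ω_r = 37/52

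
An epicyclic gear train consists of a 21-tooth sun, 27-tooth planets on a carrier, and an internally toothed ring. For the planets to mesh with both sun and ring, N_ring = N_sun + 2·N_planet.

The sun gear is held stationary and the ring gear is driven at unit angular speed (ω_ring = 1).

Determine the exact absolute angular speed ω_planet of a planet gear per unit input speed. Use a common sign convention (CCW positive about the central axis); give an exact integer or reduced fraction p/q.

N_ring = 21 + 2·27 = 75
21(ω_s−ω_c) = −75(ω_r−ω_c),  ω_s=0, ω_r=1
21(0−ω_c) = −75(1−ω_c)  ⇒  96ω_c = 75  ⇒  ω_c = 25/32
sun–planet: 21·(0−25/32) = −27·(ω_p−ω_c)  ⇒  ω_p−ω_c = −(21/27)·(-25/32) = 175/288
ω_p = 25/32 + 175/288 = 25/18

25/18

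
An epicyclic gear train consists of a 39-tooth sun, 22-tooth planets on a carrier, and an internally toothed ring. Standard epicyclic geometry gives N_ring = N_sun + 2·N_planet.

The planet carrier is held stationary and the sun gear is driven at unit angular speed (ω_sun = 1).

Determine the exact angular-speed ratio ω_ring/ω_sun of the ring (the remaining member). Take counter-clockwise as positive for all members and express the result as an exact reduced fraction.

-39/83

N_ring = 39 + 2·22 = 83
39(ω_s−ω_c) = −83(ω_r−ω_c),  ω_c=0, ω_s=1
ω_r = 0 − (39/83)(1−0) = -39/83
ω_r/ω_s = -39/83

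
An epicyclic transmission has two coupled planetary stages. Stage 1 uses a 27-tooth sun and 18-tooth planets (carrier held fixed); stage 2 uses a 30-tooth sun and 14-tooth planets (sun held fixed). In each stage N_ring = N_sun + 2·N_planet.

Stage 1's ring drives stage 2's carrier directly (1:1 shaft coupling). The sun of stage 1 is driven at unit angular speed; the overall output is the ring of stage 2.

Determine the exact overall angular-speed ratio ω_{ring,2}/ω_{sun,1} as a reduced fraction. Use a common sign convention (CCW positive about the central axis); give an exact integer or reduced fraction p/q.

-132/203

Stage 1: N_ring = 27 + 2·18 = 63
Stage 1: 27(ω_s−ω_c) = −63(ω_r−ω_c),  ω_c=0, ω_s=1
Stage 1: ω_r = 0 − (27/63)(1−0) = -3/7
  ⇒ ω_r¹/ω_s¹ = -3/7
Stage 2: N_ring = 30 + 2·14 = 58
Stage 2: 30(ω_s−ω_c) = −58(ω_r−ω_c),  ω_s=0, ω_c=1
Stage 2: ω_r = 1 − (30/58)(0−1) = 44/29
  ⇒ ω_r²/ω_c² = 44/29
Coupling ω_c² = ω_r¹ ⇒ overall = -3/7 × 44/29 = -132/203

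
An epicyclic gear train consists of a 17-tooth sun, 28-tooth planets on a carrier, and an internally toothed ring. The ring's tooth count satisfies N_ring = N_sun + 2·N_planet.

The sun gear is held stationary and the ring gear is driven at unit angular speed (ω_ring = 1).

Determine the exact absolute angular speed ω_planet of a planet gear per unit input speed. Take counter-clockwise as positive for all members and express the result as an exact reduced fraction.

N_ring = 17 + 2·28 = 73
17(ω_s−ω_c) = −73(ω_r−ω_c),  ω_s=0, ω_r=1
17(0−ω_c) = −73(1−ω_c)  ⇒  90ω_c = 73  ⇒  ω_c = 73/90
sun–planet: 17·(0−73/90) = −28·(ω_p−ω_c)  ⇒  ω_p−ω_c = −(17/28)·(-73/90) = 1241/2520
ω_p = 73/90 + 1241/2520 = 73/56

73/56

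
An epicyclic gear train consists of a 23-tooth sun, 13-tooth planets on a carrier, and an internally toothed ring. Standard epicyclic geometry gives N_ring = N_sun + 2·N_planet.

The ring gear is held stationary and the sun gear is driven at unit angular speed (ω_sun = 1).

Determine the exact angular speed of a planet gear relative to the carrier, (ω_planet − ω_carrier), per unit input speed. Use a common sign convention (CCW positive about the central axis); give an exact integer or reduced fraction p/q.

-1127/936

N_ring = 23 + 2·13 = 49
23(ω_s−ω_c) = −49(ω_r−ω_c),  ω_r=0, ω_s=1
23(1−ω_c) = −49(0−ω_c)  ⇒  72ω_c = 23  ⇒  ω_c = 23/72
sun–planet: 23·(1−23/72) = −13·(ω_p−ω_c)  ⇒  ω_p−ω_c = −(23/13)·(49/72) = -1127/936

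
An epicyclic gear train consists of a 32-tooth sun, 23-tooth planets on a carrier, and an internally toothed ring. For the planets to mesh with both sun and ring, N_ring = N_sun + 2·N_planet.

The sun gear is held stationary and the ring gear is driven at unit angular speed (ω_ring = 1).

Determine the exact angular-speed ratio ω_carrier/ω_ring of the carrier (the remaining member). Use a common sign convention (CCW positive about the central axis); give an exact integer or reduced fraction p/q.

39/55

N_ring = 32 + 2·23 = 78
32(ω_s−ω_c) = −78(ω_r−ω_c),  ω_s=0, ω_r=1
32(0−ω_c) = −78(1−ω_c)  ⇒  110ω_c = 78  ⇒  ω_c = 39/55
ω_c/ω_r = 39/55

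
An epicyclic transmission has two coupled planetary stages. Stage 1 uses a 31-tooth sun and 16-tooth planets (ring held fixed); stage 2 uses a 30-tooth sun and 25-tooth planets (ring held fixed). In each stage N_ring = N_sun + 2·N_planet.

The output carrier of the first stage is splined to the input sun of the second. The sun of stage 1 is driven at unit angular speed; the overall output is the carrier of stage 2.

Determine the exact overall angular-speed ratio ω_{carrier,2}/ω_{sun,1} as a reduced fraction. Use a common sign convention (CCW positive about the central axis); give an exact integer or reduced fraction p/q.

93/1034

Stage 1: N_ring = 31 + 2·16 = 63
Stage 1: 31(ω_s−ω_c) = −63(ω_r−ω_c),  ω_r=0, ω_s=1
Stage 1: 31(1−ω_c) = −63(0−ω_c)  ⇒  94ω_c = 31  ⇒  ω_c = 31/94
  ⇒ ω_c¹/ω_s¹ = 31/94
Stage 2: N_ring = 30 + 2·25 = 80
Stage 2: 30(ω_s−ω_c) = −80(ω_r−ω_c),  ω_r=0, ω_s=1
Stage 2: 30(1−ω_c) = −80(0−ω_c)  ⇒  110ω_c = 30  ⇒  ω_c = 3/11
  ⇒ ω_c²/ω_s² = 3/11
Coupling ω_s² = ω_c¹ ⇒ overall = 31/94 × 3/11 = 93/1034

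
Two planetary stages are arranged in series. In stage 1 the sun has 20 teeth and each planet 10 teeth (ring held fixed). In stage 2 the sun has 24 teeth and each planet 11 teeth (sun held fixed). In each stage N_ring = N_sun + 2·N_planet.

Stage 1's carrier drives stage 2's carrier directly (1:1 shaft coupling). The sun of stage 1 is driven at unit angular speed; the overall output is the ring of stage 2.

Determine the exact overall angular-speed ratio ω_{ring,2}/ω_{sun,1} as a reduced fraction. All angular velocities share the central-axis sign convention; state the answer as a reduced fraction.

35/69

Stage 1: N_ring = 20 + 2·10 = 40
Stage 1: 20(ω_s−ω_c) = −40(ω_r−ω_c),  ω_r=0, ω_s=1
Stage 1: 20(1−ω_c) = −40(0−ω_c)  ⇒  60ω_c = 20  ⇒  ω_c = 1/3
  ⇒ ω_c¹/ω_s¹ = 1/3
Stage 2: N_ring = 24 + 2·11 = 46
Stage 2: 24(ω_s−ω_c) = −46(ω_r−ω_c),  ω_s=0, ω_c=1
Stage 2: ω_r = 1 − (24/46)(0−1) = 35/23
  ⇒ ω_r²/ω_c² = 35/23
Coupling ω_c² = ω_c¹ ⇒ overall = 1/3 × 35/23 = 35/69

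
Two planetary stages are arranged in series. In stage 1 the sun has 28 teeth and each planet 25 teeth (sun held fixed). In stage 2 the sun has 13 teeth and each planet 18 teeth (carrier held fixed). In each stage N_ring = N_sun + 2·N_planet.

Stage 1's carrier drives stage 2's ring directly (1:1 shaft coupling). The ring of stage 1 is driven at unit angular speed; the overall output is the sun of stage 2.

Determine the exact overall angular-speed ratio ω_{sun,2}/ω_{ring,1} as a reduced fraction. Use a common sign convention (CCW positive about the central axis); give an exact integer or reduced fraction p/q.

Stage 1: N_ring = 28 + 2·25 = 78
Stage 1: 28(ω_s−ω_c) = −78(ω_r−ω_c),  ω_s=0, ω_r=1
Stage 1: 28(0−ω_c) = −78(1−ω_c)  ⇒  106ω_c = 78  ⇒  ω_c = 39/53
  ⇒ ω_c¹/ω_r¹ = 39/53
Stage 2: N_ring = 13 + 2·18 = 49
Stage 2: 13(ω_s−ω_c) = −49(ω_r−ω_c),  ω_c=0, ω_r=1
Stage 2: ω_s = 0 − (49/13)(1−0) = -49/13
  ⇒ ω_s²/ω_r² = -49/13
Coupling ω_r² = ω_c¹ ⇒ overall = 39/53 × -49/13 = -147/53

-147/53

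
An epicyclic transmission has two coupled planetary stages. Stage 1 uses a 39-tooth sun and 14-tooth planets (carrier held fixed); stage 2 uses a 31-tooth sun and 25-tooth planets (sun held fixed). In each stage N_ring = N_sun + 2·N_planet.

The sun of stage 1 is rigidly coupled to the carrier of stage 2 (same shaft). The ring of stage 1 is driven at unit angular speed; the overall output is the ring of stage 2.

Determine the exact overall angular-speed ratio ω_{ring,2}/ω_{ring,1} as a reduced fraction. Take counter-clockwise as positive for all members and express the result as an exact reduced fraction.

-7504/3159

Stage 1: N_ring = 39 + 2·14 = 67
Stage 1: 39(ω_s−ω_c) = −67(ω_r−ω_c),  ω_c=0, ω_r=1
Stage 1: ω_s = 0 − (67/39)(1−0) = -67/39
  ⇒ ω_s¹/ω_r¹ = -67/39
Stage 2: N_ring = 31 + 2·25 = 81
Stage 2: 31(ω_s−ω_c) = −81(ω_r−ω_c),  ω_s=0, ω_c=1
Stage 2: ω_r = 1 − (31/81)(0−1) = 112/81
  ⇒ ω_r²/ω_c² = 112/81
Coupling ω_c² = ω_s¹ ⇒ overall = -67/39 × 112/81 = -7504/3159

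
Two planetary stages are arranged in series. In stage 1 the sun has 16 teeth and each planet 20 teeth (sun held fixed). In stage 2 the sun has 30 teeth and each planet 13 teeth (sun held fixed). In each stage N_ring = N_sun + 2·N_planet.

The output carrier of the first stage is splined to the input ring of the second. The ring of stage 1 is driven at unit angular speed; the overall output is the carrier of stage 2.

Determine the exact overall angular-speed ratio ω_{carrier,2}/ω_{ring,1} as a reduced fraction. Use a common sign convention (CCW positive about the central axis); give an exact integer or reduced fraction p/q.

Stage 1: N_ring = 16 + 2·20 = 56
Stage 1: 16(ω_s−ω_c) = −56(ω_r−ω_c),  ω_s=0, ω_r=1
Stage 1: 16(0−ω_c) = −56(1−ω_c)  ⇒  72ω_c = 56  ⇒  ω_c = 7/9
  ⇒ ω_c¹/ω_r¹ = 7/9
Stage 2: N_ring = 30 + 2·13 = 56
Stage 2: 30(ω_s−ω_c) = −56(ω_r−ω_c),  ω_s=0, ω_r=1
Stage 2: 30(0−ω_c) = −56(1−ω_c)  ⇒  86ω_c = 56  ⇒  ω_c = 28/43
  ⇒ ω_c²/ω_r² = 28/43
Coupling ω_r² = ω_c¹ ⇒ overall = 7/9 × 28/43 = 196/387

196/387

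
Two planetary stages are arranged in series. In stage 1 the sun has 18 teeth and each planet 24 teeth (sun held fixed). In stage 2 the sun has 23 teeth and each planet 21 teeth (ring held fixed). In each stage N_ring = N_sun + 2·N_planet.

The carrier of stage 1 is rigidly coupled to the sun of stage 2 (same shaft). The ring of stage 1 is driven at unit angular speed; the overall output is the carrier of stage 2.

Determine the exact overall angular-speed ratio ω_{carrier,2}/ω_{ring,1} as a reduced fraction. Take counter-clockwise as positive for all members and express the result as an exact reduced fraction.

Stage 1: N_ring = 18 + 2·24 = 66
Stage 1: 18(ω_s−ω_c) = −66(ω_r−ω_c),  ω_s=0, ω_r=1
Stage 1: 18(0−ω_c) = −66(1−ω_c)  ⇒  84ω_c = 66  ⇒  ω_c = 11/14
  ⇒ ω_c¹/ω_r¹ = 11/14
Stage 2: N_ring = 23 + 2·21 = 65
Stage 2: 23(ω_s−ω_c) = −65(ω_r−ω_c),  ω_r=0, ω_s=1
Stage 2: 23(1−ω_c) = −65(0−ω_c)  ⇒  88ω_c = 23  ⇒  ω_c = 23/88
  ⇒ ω_c²/ω_s² = 23/88
Coupling ω_s² = ω_c¹ ⇒ overall = 11/14 × 23/88 = 23/112

23/112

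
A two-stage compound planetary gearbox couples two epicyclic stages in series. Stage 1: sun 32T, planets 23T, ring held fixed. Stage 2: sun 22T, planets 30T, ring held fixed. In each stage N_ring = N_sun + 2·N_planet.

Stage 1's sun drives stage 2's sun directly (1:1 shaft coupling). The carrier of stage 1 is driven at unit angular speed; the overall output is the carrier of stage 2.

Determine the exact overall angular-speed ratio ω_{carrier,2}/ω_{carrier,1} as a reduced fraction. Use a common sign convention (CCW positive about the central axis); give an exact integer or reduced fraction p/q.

605/832

Stage 1: N_ring = 32 + 2·23 = 78
Stage 1: 32(ω_s−ω_c) = −78(ω_r−ω_c),  ω_r=0, ω_c=1
Stage 1: ω_s = 1 − (78/32)(0−1) = 55/16
  ⇒ ω_s¹/ω_c¹ = 55/16
Stage 2: N_ring = 22 + 2·30 = 82
Stage 2: 22(ω_s−ω_c) = −82(ω_r−ω_c),  ω_r=0, ω_s=1
Stage 2: 22(1−ω_c) = −82(0−ω_c)  ⇒  104ω_c = 22  ⇒  ω_c = 11/52
  ⇒ ω_c²/ω_s² = 11/52
Coupling ω_s² = ω_s¹ ⇒ overall = 55/16 × 11/52 = 605/832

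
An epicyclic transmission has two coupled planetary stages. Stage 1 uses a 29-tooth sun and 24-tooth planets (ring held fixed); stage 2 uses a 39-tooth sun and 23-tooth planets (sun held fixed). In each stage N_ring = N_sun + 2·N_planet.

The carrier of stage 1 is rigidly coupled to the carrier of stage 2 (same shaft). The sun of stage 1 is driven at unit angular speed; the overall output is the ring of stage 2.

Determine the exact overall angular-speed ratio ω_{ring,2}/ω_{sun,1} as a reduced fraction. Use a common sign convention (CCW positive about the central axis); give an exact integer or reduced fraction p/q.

Stage 1: N_ring = 29 + 2·24 = 77
Stage 1: 29(ω_s−ω_c) = −77(ω_r−ω_c),  ω_r=0, ω_s=1
Stage 1: 29(1−ω_c) = −77(0−ω_c)  ⇒  106ω_c = 29  ⇒  ω_c = 29/106
  ⇒ ω_c¹/ω_s¹ = 29/106
Stage 2: N_ring = 39 + 2·23 = 85
Stage 2: 39(ω_s−ω_c) = −85(ω_r−ω_c),  ω_s=0, ω_c=1
Stage 2: ω_r = 1 − (39/85)(0−1) = 124/85
  ⇒ ω_r²/ω_c² = 124/85
Coupling ω_c² = ω_c¹ ⇒ overall = 29/106 × 124/85 = 1798/4505

1798/4505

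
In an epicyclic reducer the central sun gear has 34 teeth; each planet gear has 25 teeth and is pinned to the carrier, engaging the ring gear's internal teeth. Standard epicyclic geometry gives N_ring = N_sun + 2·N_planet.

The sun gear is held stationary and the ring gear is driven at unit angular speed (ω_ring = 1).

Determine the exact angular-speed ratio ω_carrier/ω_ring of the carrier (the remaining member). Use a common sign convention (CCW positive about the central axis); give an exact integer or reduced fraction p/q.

N_ring = 34 + 2·25 = 84
34(ω_s−ω_c) = −84(ω_r−ω_c),  ω_s=0, ω_r=1
34(0−ω_c) = −84(1−ω_c)  ⇒  118ω_c = 84  ⇒  ω_c = 42/59
ω_c/ω_r = 42/59

42/59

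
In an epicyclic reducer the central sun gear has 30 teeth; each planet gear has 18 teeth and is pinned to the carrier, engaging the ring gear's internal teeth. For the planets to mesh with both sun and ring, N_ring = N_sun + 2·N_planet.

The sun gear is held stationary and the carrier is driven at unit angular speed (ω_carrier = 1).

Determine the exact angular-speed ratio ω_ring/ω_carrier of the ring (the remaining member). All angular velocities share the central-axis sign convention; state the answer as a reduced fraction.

N_ring = 30 + 2·18 = 66
30(ω_s−ω_c) = −66(ω_r−ω_c),  ω_s=0, ω_c=1
ω_r = 1 − (30/66)(0−1) = 16/11
ω_r/ω_c = 16/11

16/11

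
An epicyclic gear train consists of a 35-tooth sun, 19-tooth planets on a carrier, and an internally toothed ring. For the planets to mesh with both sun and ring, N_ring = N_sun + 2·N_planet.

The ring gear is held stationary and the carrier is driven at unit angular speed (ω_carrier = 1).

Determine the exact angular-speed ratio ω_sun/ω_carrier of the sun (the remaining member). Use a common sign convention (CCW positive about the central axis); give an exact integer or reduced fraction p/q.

N_ring = 35 + 2·19 = 73
35(ω_s−ω_c) = −73(ω_r−ω_c),  ω_r=0, ω_c=1
ω_s = 1 − (73/35)(0−1) = 108/35
ω_s/ω_c = 108/35

108/35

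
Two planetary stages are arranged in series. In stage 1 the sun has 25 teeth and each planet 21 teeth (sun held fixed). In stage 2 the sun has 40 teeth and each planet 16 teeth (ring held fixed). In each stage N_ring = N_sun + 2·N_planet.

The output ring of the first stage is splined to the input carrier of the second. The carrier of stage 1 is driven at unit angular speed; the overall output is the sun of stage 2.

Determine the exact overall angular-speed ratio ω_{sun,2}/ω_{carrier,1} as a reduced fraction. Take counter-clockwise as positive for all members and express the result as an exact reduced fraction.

Stage 1: N_ring = 25 + 2·21 = 67
Stage 1: 25(ω_s−ω_c) = −67(ω_r−ω_c),  ω_s=0, ω_c=1
Stage 1: ω_r = 1 − (25/67)(0−1) = 92/67
  ⇒ ω_r¹/ω_c¹ = 92/67
Stage 2: N_ring = 40 + 2·16 = 72
Stage 2: 40(ω_s−ω_c) = −72(ω_r−ω_c),  ω_r=0, ω_c=1
Stage 2: ω_s = 1 − (72/40)(0−1) = 14/5
  ⇒ ω_s²/ω_c² = 14/5
Coupling ω_c² = ω_r¹ ⇒ overall = 92/67 × 14/5 = 1288/335

1288/335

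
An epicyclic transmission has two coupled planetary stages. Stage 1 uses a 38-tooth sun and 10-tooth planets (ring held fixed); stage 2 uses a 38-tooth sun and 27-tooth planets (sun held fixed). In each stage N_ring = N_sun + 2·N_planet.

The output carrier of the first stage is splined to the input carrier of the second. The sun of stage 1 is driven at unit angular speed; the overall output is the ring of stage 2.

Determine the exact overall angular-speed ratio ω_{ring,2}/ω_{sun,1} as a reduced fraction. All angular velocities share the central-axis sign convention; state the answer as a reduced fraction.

1235/2208

Stage 1: N_ring = 38 + 2·10 = 58
Stage 1: 38(ω_s−ω_c) = −58(ω_r−ω_c),  ω_r=0, ω_s=1
Stage 1: 38(1−ω_c) = −58(0−ω_c)  ⇒  96ω_c = 38  ⇒  ω_c = 19/48
  ⇒ ω_c¹/ω_s¹ = 19/48
Stage 2: N_ring = 38 + 2·27 = 92
Stage 2: 38(ω_s−ω_c) = −92(ω_r−ω_c),  ω_s=0, ω_c=1
Stage 2: ω_r = 1 − (38/92)(0−1) = 65/46
  ⇒ ω_r²/ω_c² = 65/46
Coupling ω_c² = ω_c¹ ⇒ overall = 19/48 × 65/46 = 1235/2208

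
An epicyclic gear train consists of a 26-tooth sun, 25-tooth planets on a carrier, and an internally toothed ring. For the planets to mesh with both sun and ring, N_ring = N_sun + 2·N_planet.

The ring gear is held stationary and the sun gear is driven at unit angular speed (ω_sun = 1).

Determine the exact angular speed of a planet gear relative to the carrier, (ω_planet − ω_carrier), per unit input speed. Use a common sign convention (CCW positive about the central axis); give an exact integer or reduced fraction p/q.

N_ring = 26 + 2·25 = 76
26(ω_s−ω_c) = −76(ω_r−ω_c),  ω_r=0, ω_s=1
26(1−ω_c) = −76(0−ω_c)  ⇒  102ω_c = 26  ⇒  ω_c = 13/51
sun–planet: 26·(1−13/51) = −25·(ω_p−ω_c)  ⇒  ω_p−ω_c = −(26/25)·(38/51) = -988/1275

-988/1275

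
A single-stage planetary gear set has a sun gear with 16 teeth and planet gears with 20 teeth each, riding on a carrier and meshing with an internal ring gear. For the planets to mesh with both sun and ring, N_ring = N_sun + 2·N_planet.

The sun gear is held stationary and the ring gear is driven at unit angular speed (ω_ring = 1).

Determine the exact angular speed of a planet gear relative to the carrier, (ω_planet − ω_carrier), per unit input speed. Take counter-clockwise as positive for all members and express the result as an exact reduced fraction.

28/45

N_ring = 16 + 2·20 = 56
16(ω_s−ω_c) = −56(ω_r−ω_c),  ω_s=0, ω_r=1
16(0−ω_c) = −56(1−ω_c)  ⇒  72ω_c = 56  ⇒  ω_c = 7/9
sun–planet: 16·(0−7/9) = −20·(ω_p−ω_c)  ⇒  ω_p−ω_c = −(16/20)·(-7/9) = 28/45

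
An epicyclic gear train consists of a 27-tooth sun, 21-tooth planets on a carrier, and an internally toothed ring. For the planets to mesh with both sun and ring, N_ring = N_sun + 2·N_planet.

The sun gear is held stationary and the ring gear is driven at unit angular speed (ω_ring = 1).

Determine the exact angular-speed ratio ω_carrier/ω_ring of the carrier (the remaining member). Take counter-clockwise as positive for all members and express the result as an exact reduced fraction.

23/32

N_ring = 27 + 2·21 = 69
27(ω_s−ω_c) = −69(ω_r−ω_c),  ω_s=0, ω_r=1
27(0−ω_c) = −69(1−ω_c)  ⇒  96ω_c = 69  ⇒  ω_c = 23/32
ω_c/ω_r = 23/32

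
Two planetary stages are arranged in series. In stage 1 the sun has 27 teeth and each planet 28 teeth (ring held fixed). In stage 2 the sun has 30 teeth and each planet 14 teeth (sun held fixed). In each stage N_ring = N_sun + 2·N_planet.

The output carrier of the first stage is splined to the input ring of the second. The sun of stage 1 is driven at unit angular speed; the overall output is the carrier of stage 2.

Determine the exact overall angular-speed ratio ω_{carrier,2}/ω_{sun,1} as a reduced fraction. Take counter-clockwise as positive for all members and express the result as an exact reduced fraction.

Stage 1: N_ring = 27 + 2·28 = 83
Stage 1: 27(ω_s−ω_c) = −83(ω_r−ω_c),  ω_r=0, ω_s=1
Stage 1: 27(1−ω_c) = −83(0−ω_c)  ⇒  110ω_c = 27  ⇒  ω_c = 27/110
  ⇒ ω_c¹/ω_s¹ = 27/110
Stage 2: N_ring = 30 + 2·14 = 58
Stage 2: 30(ω_s−ω_c) = −58(ω_r−ω_c),  ω_s=0, ω_r=1
Stage 2: 30(0−ω_c) = −58(1−ω_c)  ⇒  88ω_c = 58  ⇒  ω_c = 29/44
  ⇒ ω_c²/ω_r² = 29/44
Coupling ω_r² = ω_c¹ ⇒ overall = 27/110 × 29/44 = 783/4840

783/4840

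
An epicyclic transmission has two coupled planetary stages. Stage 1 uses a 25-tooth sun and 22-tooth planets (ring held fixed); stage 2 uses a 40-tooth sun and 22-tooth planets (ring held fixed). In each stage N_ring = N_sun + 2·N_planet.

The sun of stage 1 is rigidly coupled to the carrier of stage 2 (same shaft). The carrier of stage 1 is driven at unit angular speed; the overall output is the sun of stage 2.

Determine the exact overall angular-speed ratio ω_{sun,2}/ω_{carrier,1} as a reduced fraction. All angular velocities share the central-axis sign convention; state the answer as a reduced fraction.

Stage 1: N_ring = 25 + 2·22 = 69
Stage 1: 25(ω_s−ω_c) = −69(ω_r−ω_c),  ω_r=0, ω_c=1
Stage 1: ω_s = 1 − (69/25)(0−1) = 94/25
  ⇒ ω_s¹/ω_c¹ = 94/25
Stage 2: N_ring = 40 + 2·22 = 84
Stage 2: 40(ω_s−ω_c) = −84(ω_r−ω_c),  ω_r=0, ω_c=1
Stage 2: ω_s = 1 − (84/40)(0−1) = 31/10
  ⇒ ω_s²/ω_c² = 31/10
Coupling ω_c² = ω_s¹ ⇒ overall = 94/25 × 31/10 = 1457/125

1457/125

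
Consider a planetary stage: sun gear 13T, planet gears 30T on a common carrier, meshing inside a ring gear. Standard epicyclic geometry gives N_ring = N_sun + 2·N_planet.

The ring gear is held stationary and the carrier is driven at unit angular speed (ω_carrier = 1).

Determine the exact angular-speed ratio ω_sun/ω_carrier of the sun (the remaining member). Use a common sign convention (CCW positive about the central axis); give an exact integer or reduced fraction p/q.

N_ring = 13 + 2·30 = 73
13(ω_s−ω_c) = −73(ω_r−ω_c),  ω_r=0, ω_c=1
ω_s = 1 − (73/13)(0−1) = 86/13
ω_s/ω_c = 86/13

86/13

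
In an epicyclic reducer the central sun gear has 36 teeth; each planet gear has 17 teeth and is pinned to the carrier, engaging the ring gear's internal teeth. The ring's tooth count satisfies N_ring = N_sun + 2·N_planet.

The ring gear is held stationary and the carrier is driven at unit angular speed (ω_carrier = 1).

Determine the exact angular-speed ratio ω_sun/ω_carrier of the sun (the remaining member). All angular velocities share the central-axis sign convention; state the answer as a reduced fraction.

N_ring = 36 + 2·17 = 70
36(ω_s−ω_c) = −70(ω_r−ω_c),  ω_r=0, ω_c=1
ω_s = 1 − (70/36)(0−1) = 53/18
ω_s/ω_c = 53/18

53/18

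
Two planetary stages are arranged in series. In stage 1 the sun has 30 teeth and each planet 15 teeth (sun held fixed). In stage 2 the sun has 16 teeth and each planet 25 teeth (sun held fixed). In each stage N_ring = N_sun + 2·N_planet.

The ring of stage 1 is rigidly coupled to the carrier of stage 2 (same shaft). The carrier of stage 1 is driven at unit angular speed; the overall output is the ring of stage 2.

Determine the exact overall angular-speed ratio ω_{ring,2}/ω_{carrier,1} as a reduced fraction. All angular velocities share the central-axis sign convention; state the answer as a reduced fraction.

Stage 1: N_ring = 30 + 2·15 = 60
Stage 1: 30(ω_s−ω_c) = −60(ω_r−ω_c),  ω_s=0, ω_c=1
Stage 1: ω_r = 1 − (30/60)(0−1) = 3/2
  ⇒ ω_r¹/ω_c¹ = 3/2
Stage 2: N_ring = 16 + 2·25 = 66
Stage 2: 16(ω_s−ω_c) = −66(ω_r−ω_c),  ω_s=0, ω_c=1
Stage 2: ω_r = 1 − (16/66)(0−1) = 41/33
  ⇒ ω_r²/ω_c² = 41/33
Coupling ω_c² = ω_r¹ ⇒ overall = 3/2 × 41/33 = 41/22

41/22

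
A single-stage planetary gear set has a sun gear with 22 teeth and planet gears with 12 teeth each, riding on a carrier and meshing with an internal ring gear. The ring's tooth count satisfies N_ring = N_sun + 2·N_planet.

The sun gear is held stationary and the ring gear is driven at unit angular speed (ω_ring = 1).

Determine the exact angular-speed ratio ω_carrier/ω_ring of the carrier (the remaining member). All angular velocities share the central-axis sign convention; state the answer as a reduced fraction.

N_ring = 22 + 2·12 = 46
22(ω_s−ω_c) = −46(ω_r−ω_c),  ω_s=0, ω_r=1
22(0−ω_c) = −46(1−ω_c)  ⇒  68ω_c = 46  ⇒  ω_c = 23/34
ω_c/ω_r = 23/34

23/34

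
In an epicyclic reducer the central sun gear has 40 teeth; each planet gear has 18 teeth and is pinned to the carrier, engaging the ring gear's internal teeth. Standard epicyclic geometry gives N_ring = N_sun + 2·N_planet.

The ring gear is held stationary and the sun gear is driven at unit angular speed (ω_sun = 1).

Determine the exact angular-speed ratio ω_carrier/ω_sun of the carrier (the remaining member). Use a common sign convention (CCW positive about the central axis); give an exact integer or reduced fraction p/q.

10/29

N_ring = 40 + 2·18 = 76
40(ω_s−ω_c) = −76(ω_r−ω_c),  ω_r=0, ω_s=1
40(1−ω_c) = −76(0−ω_c)  ⇒  116ω_c = 40  ⇒  ω_c = 10/29
ω_c/ω_s = 10/29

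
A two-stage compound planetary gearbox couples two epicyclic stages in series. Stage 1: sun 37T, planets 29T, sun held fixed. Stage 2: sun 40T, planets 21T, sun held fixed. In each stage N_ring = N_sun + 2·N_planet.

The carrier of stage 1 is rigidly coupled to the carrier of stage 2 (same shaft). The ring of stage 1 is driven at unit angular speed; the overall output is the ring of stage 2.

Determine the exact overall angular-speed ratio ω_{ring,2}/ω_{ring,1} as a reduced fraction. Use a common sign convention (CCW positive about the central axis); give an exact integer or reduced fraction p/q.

5795/5412

Stage 1: N_ring = 37 + 2·29 = 95
Stage 1: 37(ω_s−ω_c) = −95(ω_r−ω_c),  ω_s=0, ω_r=1
Stage 1: 37(0−ω_c) = −95(1−ω_c)  ⇒  132ω_c = 95  ⇒  ω_c = 95/132
  ⇒ ω_c¹/ω_r¹ = 95/132
Stage 2: N_ring = 40 + 2·21 = 82
Stage 2: 40(ω_s−ω_c) = −82(ω_r−ω_c),  ω_s=0, ω_c=1
Stage 2: ω_r = 1 − (40/82)(0−1) = 61/41
  ⇒ ω_r²/ω_c² = 61/41
Coupling ω_c² = ω_c¹ ⇒ overall = 95/132 × 61/41 = 5795/5412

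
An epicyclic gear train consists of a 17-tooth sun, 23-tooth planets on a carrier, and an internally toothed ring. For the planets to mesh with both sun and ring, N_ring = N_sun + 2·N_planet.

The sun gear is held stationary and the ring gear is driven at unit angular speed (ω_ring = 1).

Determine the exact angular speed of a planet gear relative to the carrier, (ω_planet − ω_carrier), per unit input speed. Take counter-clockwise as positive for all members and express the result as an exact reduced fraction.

1071/1840

N_ring = 17 + 2·23 = 63
17(ω_s−ω_c) = −63(ω_r−ω_c),  ω_s=0, ω_r=1
17(0−ω_c) = −63(1−ω_c)  ⇒  80ω_c = 63  ⇒  ω_c = 63/80
sun–planet: 17·(0−63/80) = −23·(ω_p−ω_c)  ⇒  ω_p−ω_c = −(17/23)·(-63/80) = 1071/1840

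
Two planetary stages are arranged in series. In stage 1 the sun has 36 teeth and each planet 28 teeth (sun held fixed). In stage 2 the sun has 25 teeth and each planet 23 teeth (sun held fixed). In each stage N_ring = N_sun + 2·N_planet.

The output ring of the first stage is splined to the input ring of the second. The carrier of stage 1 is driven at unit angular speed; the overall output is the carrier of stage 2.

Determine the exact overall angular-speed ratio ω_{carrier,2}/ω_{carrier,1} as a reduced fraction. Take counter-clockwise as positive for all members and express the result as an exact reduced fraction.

Stage 1: N_ring = 36 + 2·28 = 92
Stage 1: 36(ω_s−ω_c) = −92(ω_r−ω_c),  ω_s=0, ω_c=1
Stage 1: ω_r = 1 − (36/92)(0−1) = 32/23
  ⇒ ω_r¹/ω_c¹ = 32/23
Stage 2: N_ring = 25 + 2·23 = 71
Stage 2: 25(ω_s−ω_c) = −71(ω_r−ω_c),  ω_s=0, ω_r=1
Stage 2: 25(0−ω_c) = −71(1−ω_c)  ⇒  96ω_c = 71  ⇒  ω_c = 71/96
  ⇒ ω_c²/ω_r² = 71/96
Coupling ω_r² = ω_r¹ ⇒ overall = 32/23 × 71/96 = 71/69

71/69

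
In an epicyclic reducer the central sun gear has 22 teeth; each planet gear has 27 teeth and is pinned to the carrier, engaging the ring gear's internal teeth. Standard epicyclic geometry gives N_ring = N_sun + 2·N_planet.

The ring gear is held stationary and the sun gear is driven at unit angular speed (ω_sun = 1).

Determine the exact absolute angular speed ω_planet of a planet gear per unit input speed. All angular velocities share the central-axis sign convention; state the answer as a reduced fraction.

N_ring = 22 + 2·27 = 76
22(ω_s−ω_c) = −76(ω_r−ω_c),  ω_r=0, ω_s=1
22(1−ω_c) = −76(0−ω_c)  ⇒  98ω_c = 22  ⇒  ω_c = 11/49
sun–planet: 22·(1−11/49) = −27·(ω_p−ω_c)  ⇒  ω_p−ω_c = −(22/27)·(38/49) = -836/1323
ω_p = 11/49 − 836/1323 = -11/27

-11/27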